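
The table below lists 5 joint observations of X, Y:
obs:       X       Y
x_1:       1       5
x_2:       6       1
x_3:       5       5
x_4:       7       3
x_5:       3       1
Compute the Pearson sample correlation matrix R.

Step 1 — column means:
  mean(X) = (1 + 6 + 5 + 7 + 3) / 5 = 22/5 = 4.4
  mean(Y) = (5 + 1 + 5 + 3 + 1) / 5 = 15/5 = 3

Step 2 — sample variances and covariances s[i,j] = (1/(n-1)) · Σ_k (x_{k,i} - mean_i) · (x_{k,j} - mean_j), with n-1 = 4:
  s[X,X] = ((-3.4)·(-3.4) + (1.6)·(1.6) + (0.6)·(0.6) + (2.6)·(2.6) + (-1.4)·(-1.4)) / 4 = 23.2/4 = 5.8
  s[X,Y] = ((-3.4)·(2) + (1.6)·(-2) + (0.6)·(2) + (2.6)·(0) + (-1.4)·(-2)) / 4 = -6/4 = -1.5
  s[Y,Y] = ((2)·(2) + (-2)·(-2) + (2)·(2) + (0)·(0) + (-2)·(-2)) / 4 = 16/4 = 4
  Sample standard deviations s_i = √(s[i,i]):
  s(X) = √(5.8) = 2.4083
  s(Y) = √(4) = 2

Step 3 — r_{ij} = s_{ij} / (s_i · s_j):
  r[X,X] = 1 (diagonal).
  r[X,Y] = -1.5 / (2.4083 · 2) = -1.5 / 4.8166 = -0.3114
  r[Y,Y] = 1 (diagonal).

R is symmetric with unit diagonal. Assembling:

R = [[1, -0.3114],
 [-0.3114, 1]]


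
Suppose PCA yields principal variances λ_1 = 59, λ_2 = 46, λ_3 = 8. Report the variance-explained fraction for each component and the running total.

Step 1 — total variance = trace(Sigma) = Σ λ_i = 59 + 46 + 8 = 113.

Step 2 — fraction explained by component i = λ_i / Σ λ:
  PC1: 59/113 = 0.5221
  PC2: 46/113 = 0.4071
  PC3: 8/113 = 0.0708

Step 3 — cumulative fraction after k components = (λ_1 + ... + λ_k) / Σ λ:
  k = 1: 59/113 = 0.5221
  k = 2: (59 + 46)/113 = 105/113 = 0.9292
  k = 3: (59 + 46 + 8)/113 = 113/113 = 1

Summary (fraction, with percent):

explained: PC1 0.5221 (52.21%), PC2 0.4071 (40.71%), PC3 0.0708 (7.08%);  cumulative: 0.5221, 0.9292, 1


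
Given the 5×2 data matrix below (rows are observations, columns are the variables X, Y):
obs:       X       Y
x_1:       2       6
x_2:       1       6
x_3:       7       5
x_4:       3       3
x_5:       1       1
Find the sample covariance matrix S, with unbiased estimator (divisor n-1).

Step 1 — column means:
  mean(X) = (2 + 1 + 7 + 3 + 1) / 5 = 14/5 = 2.8
  mean(Y) = (6 + 6 + 5 + 3 + 1) / 5 = 21/5 = 4.2

Step 2 — sample covariance S[i,j] = (1/(n-1)) · Σ_k (x_{k,i} - mean_i) · (x_{k,j} - mean_j), with n-1 = 4.
  S[X,X] = ((-0.8)·(-0.8) + (-1.8)·(-1.8) + (4.2)·(4.2) + (0.2)·(0.2) + (-1.8)·(-1.8)) / 4 = 24.8/4 = 6.2
  S[X,Y] = ((-0.8)·(1.8) + (-1.8)·(1.8) + (4.2)·(0.8) + (0.2)·(-1.2) + (-1.8)·(-3.2)) / 4 = 4.2/4 = 1.05
  S[Y,Y] = ((1.8)·(1.8) + (1.8)·(1.8) + (0.8)·(0.8) + (-1.2)·(-1.2) + (-3.2)·(-3.2)) / 4 = 18.8/4 = 4.7

S is symmetric (S[j,i] = S[i,j]). Assembling:

S = [[6.2, 1.05],
 [1.05, 4.7]]


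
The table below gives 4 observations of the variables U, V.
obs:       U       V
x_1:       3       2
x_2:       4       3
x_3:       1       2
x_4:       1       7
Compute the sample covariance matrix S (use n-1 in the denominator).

Step 1 — column means:
  mean(U) = (3 + 4 + 1 + 1) / 4 = 9/4 = 2.25
  mean(V) = (2 + 3 + 2 + 7) / 4 = 14/4 = 3.5

Step 2 — sample covariance S[i,j] = (1/(n-1)) · Σ_k (x_{k,i} - mean_i) · (x_{k,j} - mean_j), with n-1 = 3.
  S[U,U] = ((0.75)·(0.75) + (1.75)·(1.75) + (-1.25)·(-1.25) + (-1.25)·(-1.25)) / 3 = 6.75/3 = 2.25
  S[U,V] = ((0.75)·(-1.5) + (1.75)·(-0.5) + (-1.25)·(-1.5) + (-1.25)·(3.5)) / 3 = -4.5/3 = -1.5
  S[V,V] = ((-1.5)·(-1.5) + (-0.5)·(-0.5) + (-1.5)·(-1.5) + (3.5)·(3.5)) / 3 = 17/3 = 5.6667

S is symmetric (S[j,i] = S[i,j]). Assembling:

S = [[2.25, -1.5],
 [-1.5, 5.6667]]


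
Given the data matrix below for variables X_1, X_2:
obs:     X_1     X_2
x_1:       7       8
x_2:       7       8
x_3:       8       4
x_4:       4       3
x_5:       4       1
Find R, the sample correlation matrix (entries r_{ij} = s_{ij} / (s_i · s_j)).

Step 1 — column means:
  mean(X_1) = (7 + 7 + 8 + 4 + 4) / 5 = 30/5 = 6
  mean(X_2) = (8 + 8 + 4 + 3 + 1) / 5 = 24/5 = 4.8

Step 2 — sample variances and covariances s[i,j] = (1/(n-1)) · Σ_k (x_{k,i} - mean_i) · (x_{k,j} - mean_j), with n-1 = 4:
  s[X_1,X_1] = ((1)·(1) + (1)·(1) + (2)·(2) + (-2)·(-2) + (-2)·(-2)) / 4 = 14/4 = 3.5
  s[X_1,X_2] = ((1)·(3.2) + (1)·(3.2) + (2)·(-0.8) + (-2)·(-1.8) + (-2)·(-3.8)) / 4 = 16/4 = 4
  s[X_2,X_2] = ((3.2)·(3.2) + (3.2)·(3.2) + (-0.8)·(-0.8) + (-1.8)·(-1.8) + (-3.8)·(-3.8)) / 4 = 38.8/4 = 9.7
  Sample standard deviations s_i = √(s[i,i]):
  s(X_1) = √(3.5) = 1.8708
  s(X_2) = √(9.7) = 3.1145

Step 3 — r_{ij} = s_{ij} / (s_i · s_j):
  r[X_1,X_1] = 1 (diagonal).
  r[X_1,X_2] = 4 / (1.8708 · 3.1145) = 4 / 5.8267 = 0.6865
  r[X_2,X_2] = 1 (diagonal).

R is symmetric with unit diagonal. Assembling:

R = [[1, 0.6865],
 [0.6865, 1]]


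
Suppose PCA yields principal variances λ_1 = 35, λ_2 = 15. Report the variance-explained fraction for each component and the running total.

Step 1 — total variance = trace(Sigma) = Σ λ_i = 35 + 15 = 50.

Step 2 — fraction explained by component i = λ_i / Σ λ:
  PC1: 35/50 = 0.7
  PC2: 15/50 = 0.3

Step 3 — cumulative fraction after k components = (λ_1 + ... + λ_k) / Σ λ:
  k = 1: 35/50 = 0.7
  k = 2: (35 + 15)/50 = 50/50 = 1

Summary (fraction, with percent):

explained: PC1 0.7 (70%), PC2 0.3 (30%);  cumulative: 0.7, 1


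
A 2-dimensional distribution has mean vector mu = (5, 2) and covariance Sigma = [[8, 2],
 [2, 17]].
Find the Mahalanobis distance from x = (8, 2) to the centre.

Step 1 — centre the observation: (x - mu) = (3, 0).

Step 2 — invert Sigma. det(Sigma) = 8·17 - (2)² = 132.
  Sigma^{-1} = (1/det) · [[d, -b], [-b, a]] = [[0.1288, -0.0152],
 [-0.0152, 0.0606]].

Step 3 — form the quadratic (x - mu)^T · Sigma^{-1} · (x - mu):
  Sigma^{-1} · (x - mu) = (0.3864, -0.0455).
  (x - mu)^T · [Sigma^{-1} · (x - mu)] = (3)·(0.3864) + (0)·(-0.0455) = 1.1591.

Step 4 — take square root: d = √(1.1591) ≈ 1.0766.

d(x, mu) = √(1.1591) ≈ 1.0766


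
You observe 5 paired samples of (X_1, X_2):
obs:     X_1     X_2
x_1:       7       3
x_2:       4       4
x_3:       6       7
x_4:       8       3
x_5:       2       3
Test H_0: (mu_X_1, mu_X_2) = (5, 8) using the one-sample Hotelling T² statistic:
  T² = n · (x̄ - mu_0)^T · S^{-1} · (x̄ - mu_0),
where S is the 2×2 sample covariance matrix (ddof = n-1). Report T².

Step 1 — sample mean vector:
  mean(X_1) = (7 + 4 + 6 + 8 + 2) / 5 = 27/5 = 5.4
  mean(X_2) = (3 + 4 + 7 + 3 + 3) / 5 = 20/5 = 4
  x̄ = (5.4, 4),  deviation x̄ - mu_0 = (5.4, 4) - (5, 8) = (0.4, -4).

Step 2 — sample covariance matrix, S[i,j] = (1/(n-1)) · Σ_k (x_{k,i} - mean_i) · (x_{k,j} - mean_j), divisor n-1 = 4:
  S[X_1,X_1] = ((1.6)·(1.6) + (-1.4)·(-1.4) + (0.6)·(0.6) + (2.6)·(2.6) + (-3.4)·(-3.4)) / 4 = 23.2/4 = 5.8
  S[X_1,X_2] = ((1.6)·(-1) + (-1.4)·(0) + (0.6)·(3) + (2.6)·(-1) + (-3.4)·(-1)) / 4 = 1/4 = 0.25
  S[X_2,X_2] = ((-1)·(-1) + (0)·(0) + (3)·(3) + (-1)·(-1) + (-1)·(-1)) / 4 = 12/4 = 3
  S = [[5.8, 0.25],
 [0.25, 3]].

Step 3 — invert S. det(S) = 5.8·3 - (0.25)² = 17.3375.
  S^{-1} = (1/det) · [[d, -b], [-b, a]] = [[0.173, -0.0144],
 [-0.0144, 0.3345]].

Step 4 — quadratic form (x̄ - mu_0)^T · S^{-1} · (x̄ - mu_0):
  S^{-1} · (x̄ - mu_0) = (0.1269, -1.3439),
  (x̄ - mu_0)^T · [...] = (0.4)·(0.1269) + (-4)·(-1.3439) = 5.4264.

Step 5 — scale by n: T² = 5 · 5.4264 = 27.1319.

T² ≈ 27.1319


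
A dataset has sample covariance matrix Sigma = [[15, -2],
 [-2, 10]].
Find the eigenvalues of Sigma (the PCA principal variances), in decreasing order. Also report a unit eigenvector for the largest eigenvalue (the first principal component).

Step 1 — characteristic polynomial of 2×2 Sigma:
  det(Sigma - λI) = λ² - trace · λ + det = 0.
  trace = 15 + 10 = 25, det = 15·10 - (-2)² = 146.
Step 2 — discriminant:
  Δ = trace² - 4·det = 625 - 584 = 41.
Step 3 — eigenvalues:
  λ = (trace ± √Δ)/2 = (25 ± 6.4031)/2,
  λ_1 = 15.7016,  λ_2 = 9.2984.

Step 4 — unit eigenvector for λ_1: solve (Sigma - λ_1 I)v = 0. First row:
  (15 - 15.7016)·v_x + (-2)·v_y = 0, i.e. (-0.7016)·v_x + (-2)·v_y = 0,
  so v ∝ (b, λ_1 - a) = (-2, 0.7016); multiply by -1 so the first entry is positive: u = (2, -0.7016).
  ||u|| = √((2)² + (-0.7016)²) = √(4.4922) ≈ 2.1195,
  v_1 = u/||u|| ≈ (0.9436, -0.331) (||v_1|| = 1).

λ_1 = 15.7016,  λ_2 = 9.2984;  v_1 ≈ (0.9436, -0.331)


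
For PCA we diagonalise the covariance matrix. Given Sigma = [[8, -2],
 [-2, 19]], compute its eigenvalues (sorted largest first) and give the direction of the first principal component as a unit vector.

Step 1 — characteristic polynomial of 2×2 Sigma:
  det(Sigma - λI) = λ² - trace · λ + det = 0.
  trace = 8 + 19 = 27, det = 8·19 - (-2)² = 148.
Step 2 — discriminant:
  Δ = trace² - 4·det = 729 - 592 = 137.
Step 3 — eigenvalues:
  λ = (trace ± √Δ)/2 = (27 ± 11.7047)/2,
  λ_1 = 19.3523,  λ_2 = 7.6477.

Step 4 — unit eigenvector for λ_1: solve (Sigma - λ_1 I)v = 0. First row:
  (8 - 19.3523)·v_x + (-2)·v_y = 0, i.e. (-11.3523)·v_x + (-2)·v_y = 0,
  so v ∝ (b, λ_1 - a) = (-2, 11.3523); multiply by -1 so the first entry is positive: u = (2, -11.3523).
  ||u|| = √((2)² + (-11.3523)²) = √(132.8758) ≈ 11.5272,
  v_1 = u/||u|| ≈ (0.1735, -0.9848) (||v_1|| = 1).

λ_1 = 19.3523,  λ_2 = 7.6477;  v_1 ≈ (0.1735, -0.9848)


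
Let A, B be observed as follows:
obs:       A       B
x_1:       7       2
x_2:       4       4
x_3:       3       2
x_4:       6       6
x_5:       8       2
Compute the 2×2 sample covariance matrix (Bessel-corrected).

Step 1 — column means:
  mean(A) = (7 + 4 + 3 + 6 + 8) / 5 = 28/5 = 5.6
  mean(B) = (2 + 4 + 2 + 6 + 2) / 5 = 16/5 = 3.2

Step 2 — sample covariance S[i,j] = (1/(n-1)) · Σ_k (x_{k,i} - mean_i) · (x_{k,j} - mean_j), with n-1 = 4.
  S[A,A] = ((1.4)·(1.4) + (-1.6)·(-1.6) + (-2.6)·(-2.6) + (0.4)·(0.4) + (2.4)·(2.4)) / 4 = 17.2/4 = 4.3
  S[A,B] = ((1.4)·(-1.2) + (-1.6)·(0.8) + (-2.6)·(-1.2) + (0.4)·(2.8) + (2.4)·(-1.2)) / 4 = -1.6/4 = -0.4
  S[B,B] = ((-1.2)·(-1.2) + (0.8)·(0.8) + (-1.2)·(-1.2) + (2.8)·(2.8) + (-1.2)·(-1.2)) / 4 = 12.8/4 = 3.2

S is symmetric (S[j,i] = S[i,j]). Assembling:

S = [[4.3, -0.4],
 [-0.4, 3.2]]


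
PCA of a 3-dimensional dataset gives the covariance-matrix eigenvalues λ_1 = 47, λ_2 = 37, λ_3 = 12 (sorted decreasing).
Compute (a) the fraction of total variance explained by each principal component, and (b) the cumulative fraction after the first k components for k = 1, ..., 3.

Step 1 — total variance = trace(Sigma) = Σ λ_i = 47 + 37 + 12 = 96.

Step 2 — fraction explained by component i = λ_i / Σ λ:
  PC1: 47/96 = 0.4896
  PC2: 37/96 = 0.3854
  PC3: 12/96 = 0.125

Step 3 — cumulative fraction after k components = (λ_1 + ... + λ_k) / Σ λ:
  k = 1: 47/96 = 0.4896
  k = 2: (47 + 37)/96 = 84/96 = 0.875
  k = 3: (47 + 37 + 12)/96 = 96/96 = 1

Summary (fraction, with percent):

explained: PC1 0.4896 (48.96%), PC2 0.3854 (38.54%), PC3 0.125 (12.5%);  cumulative: 0.4896, 0.875, 1


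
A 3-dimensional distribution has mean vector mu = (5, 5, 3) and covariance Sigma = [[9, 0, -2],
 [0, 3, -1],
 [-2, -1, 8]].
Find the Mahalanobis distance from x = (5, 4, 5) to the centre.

Step 1 — centre the observation: (x - mu) = (0, -1, 2).

Step 2 — invert Sigma (cofactor / det for 3×3, or solve directly):
  Sigma^{-1} = [[0.1179, 0.0103, 0.0308],
 [0.0103, 0.3487, 0.0462],
 [0.0308, 0.0462, 0.1385]].

Step 3 — form the quadratic (x - mu)^T · Sigma^{-1} · (x - mu):
  Sigma^{-1} · (x - mu) = (0.0513, -0.2564, 0.2308).
  (x - mu)^T · [Sigma^{-1} · (x - mu)] = (0)·(0.0513) + (-1)·(-0.2564) + (2)·(0.2308) = 0.7179.

Step 4 — take square root: d = √(0.7179) ≈ 0.8473.

d(x, mu) = √(0.7179) ≈ 0.8473


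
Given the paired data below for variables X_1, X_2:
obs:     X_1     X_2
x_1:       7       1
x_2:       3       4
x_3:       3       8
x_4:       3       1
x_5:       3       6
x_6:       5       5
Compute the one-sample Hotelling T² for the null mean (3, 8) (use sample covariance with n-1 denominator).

Step 1 — sample mean vector:
  mean(X_1) = (7 + 3 + 3 + 3 + 3 + 5) / 6 = 24/6 = 4
  mean(X_2) = (1 + 4 + 8 + 1 + 6 + 5) / 6 = 25/6 = 4.1667
  x̄ = (4, 4.1667),  deviation x̄ - mu_0 = (4, 4.1667) - (3, 8) = (1, -3.8333).

Step 2 — sample covariance matrix, S[i,j] = (1/(n-1)) · Σ_k (x_{k,i} - mean_i) · (x_{k,j} - mean_j), divisor n-1 = 5:
  S[X_1,X_1] = ((3)·(3) + (-1)·(-1) + (-1)·(-1) + (-1)·(-1) + (-1)·(-1) + (1)·(1)) / 5 = 14/5 = 2.8
  S[X_1,X_2] = ((3)·(-3.1667) + (-1)·(-0.1667) + (-1)·(3.8333) + (-1)·(-3.1667) + (-1)·(1.8333) + (1)·(0.8333)) / 5 = -11/5 = -2.2
  S[X_2,X_2] = ((-3.1667)·(-3.1667) + (-0.1667)·(-0.1667) + (3.8333)·(3.8333) + (-3.1667)·(-3.1667) + (1.8333)·(1.8333) + (0.8333)·(0.8333)) / 5 = 38.8333/5 = 7.7667
  S = [[2.8, -2.2],
 [-2.2, 7.7667]].

Step 3 — invert S. det(S) = 2.8·7.7667 - (-2.2)² = 16.9067.
  S^{-1} = (1/det) · [[d, -b], [-b, a]] = [[0.4594, 0.1301],
 [0.1301, 0.1656]].

Step 4 — quadratic form (x̄ - mu_0)^T · S^{-1} · (x̄ - mu_0):
  S^{-1} · (x̄ - mu_0) = (-0.0394, -0.5047),
  (x̄ - mu_0)^T · [...] = (1)·(-0.0394) + (-3.8333)·(-0.5047) = 1.8954.

Step 5 — scale by n: T² = 6 · 1.8954 = 11.3722.

T² ≈ 11.3722


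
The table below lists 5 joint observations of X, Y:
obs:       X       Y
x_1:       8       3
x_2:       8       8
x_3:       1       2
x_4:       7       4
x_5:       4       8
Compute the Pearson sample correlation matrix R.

Step 1 — column means:
  mean(X) = (8 + 8 + 1 + 7 + 4) / 5 = 28/5 = 5.6
  mean(Y) = (3 + 8 + 2 + 4 + 8) / 5 = 25/5 = 5

Step 2 — sample variances and covariances s[i,j] = (1/(n-1)) · Σ_k (x_{k,i} - mean_i) · (x_{k,j} - mean_j), with n-1 = 4:
  s[X,X] = ((2.4)·(2.4) + (2.4)·(2.4) + (-4.6)·(-4.6) + (1.4)·(1.4) + (-1.6)·(-1.6)) / 4 = 37.2/4 = 9.3
  s[X,Y] = ((2.4)·(-2) + (2.4)·(3) + (-4.6)·(-3) + (1.4)·(-1) + (-1.6)·(3)) / 4 = 10/4 = 2.5
  s[Y,Y] = ((-2)·(-2) + (3)·(3) + (-3)·(-3) + (-1)·(-1) + (3)·(3)) / 4 = 32/4 = 8
  Sample standard deviations s_i = √(s[i,i]):
  s(X) = √(9.3) = 3.0496
  s(Y) = √(8) = 2.8284

Step 3 — r_{ij} = s_{ij} / (s_i · s_j):
  r[X,X] = 1 (diagonal).
  r[X,Y] = 2.5 / (3.0496 · 2.8284) = 2.5 / 8.6255 = 0.2898
  r[Y,Y] = 1 (diagonal).

R is symmetric with unit diagonal. Assembling:

R = [[1, 0.2898],
 [0.2898, 1]]


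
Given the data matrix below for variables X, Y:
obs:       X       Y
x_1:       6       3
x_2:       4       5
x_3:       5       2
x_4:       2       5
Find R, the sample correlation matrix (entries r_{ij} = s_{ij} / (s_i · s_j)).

Step 1 — column means:
  mean(X) = (6 + 4 + 5 + 2) / 4 = 17/4 = 4.25
  mean(Y) = (3 + 5 + 2 + 5) / 4 = 15/4 = 3.75

Step 2 — sample variances and covariances s[i,j] = (1/(n-1)) · Σ_k (x_{k,i} - mean_i) · (x_{k,j} - mean_j), with n-1 = 3:
  s[X,X] = ((1.75)·(1.75) + (-0.25)·(-0.25) + (0.75)·(0.75) + (-2.25)·(-2.25)) / 3 = 8.75/3 = 2.9167
  s[X,Y] = ((1.75)·(-0.75) + (-0.25)·(1.25) + (0.75)·(-1.75) + (-2.25)·(1.25)) / 3 = -5.75/3 = -1.9167
  s[Y,Y] = ((-0.75)·(-0.75) + (1.25)·(1.25) + (-1.75)·(-1.75) + (1.25)·(1.25)) / 3 = 6.75/3 = 2.25
  Sample standard deviations s_i = √(s[i,i]):
  s(X) = √(2.9167) = 1.7078
  s(Y) = √(2.25) = 1.5

Step 3 — r_{ij} = s_{ij} / (s_i · s_j):
  r[X,X] = 1 (diagonal).
  r[X,Y] = -1.9167 / (1.7078 · 1.5) = -1.9167 / 2.5617 = -0.7482
  r[Y,Y] = 1 (diagonal).

R is symmetric with unit diagonal. Assembling:

R = [[1, -0.7482],
 [-0.7482, 1]]


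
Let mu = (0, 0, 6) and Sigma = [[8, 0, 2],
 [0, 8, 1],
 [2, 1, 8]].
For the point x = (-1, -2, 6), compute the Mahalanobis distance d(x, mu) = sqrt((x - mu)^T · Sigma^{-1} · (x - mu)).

Step 1 — centre the observation: (x - mu) = (-1, -2, 0).

Step 2 — invert Sigma (cofactor / det for 3×3, or solve directly):
  Sigma^{-1} = [[0.1335, 0.0042, -0.0339],
 [0.0042, 0.1271, -0.0169],
 [-0.0339, -0.0169, 0.1356]].

Step 3 — form the quadratic (x - mu)^T · Sigma^{-1} · (x - mu):
  Sigma^{-1} · (x - mu) = (-0.1419, -0.2585, 0.0678).
  (x - mu)^T · [Sigma^{-1} · (x - mu)] = (-1)·(-0.1419) + (-2)·(-0.2585) + (0)·(0.0678) = 0.6589.

Step 4 — take square root: d = √(0.6589) ≈ 0.8117.

d(x, mu) = √(0.6589) ≈ 0.8117


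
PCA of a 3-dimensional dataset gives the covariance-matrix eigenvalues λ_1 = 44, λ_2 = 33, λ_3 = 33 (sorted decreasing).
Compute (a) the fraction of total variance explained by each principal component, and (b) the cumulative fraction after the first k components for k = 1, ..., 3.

Step 1 — total variance = trace(Sigma) = Σ λ_i = 44 + 33 + 33 = 110.

Step 2 — fraction explained by component i = λ_i / Σ λ:
  PC1: 44/110 = 0.4
  PC2: 33/110 = 0.3
  PC3: 33/110 = 0.3

Step 3 — cumulative fraction after k components = (λ_1 + ... + λ_k) / Σ λ:
  k = 1: 44/110 = 0.4
  k = 2: (44 + 33)/110 = 77/110 = 0.7
  k = 3: (44 + 33 + 33)/110 = 110/110 = 1

Summary (fraction, with percent):

explained: PC1 0.4 (40%), PC2 0.3 (30%), PC3 0.3 (30%);  cumulative: 0.4, 0.7, 1


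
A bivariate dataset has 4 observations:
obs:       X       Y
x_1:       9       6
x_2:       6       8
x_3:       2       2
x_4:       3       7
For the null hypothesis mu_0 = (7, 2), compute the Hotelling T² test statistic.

Step 1 — sample mean vector:
  mean(X) = (9 + 6 + 2 + 3) / 4 = 20/4 = 5
  mean(Y) = (6 + 8 + 2 + 7) / 4 = 23/4 = 5.75
  x̄ = (5, 5.75),  deviation x̄ - mu_0 = (5, 5.75) - (7, 2) = (-2, 3.75).

Step 2 — sample covariance matrix, S[i,j] = (1/(n-1)) · Σ_k (x_{k,i} - mean_i) · (x_{k,j} - mean_j), divisor n-1 = 3:
  S[X,X] = ((4)·(4) + (1)·(1) + (-3)·(-3) + (-2)·(-2)) / 3 = 30/3 = 10
  S[X,Y] = ((4)·(0.25) + (1)·(2.25) + (-3)·(-3.75) + (-2)·(1.25)) / 3 = 12/3 = 4
  S[Y,Y] = ((0.25)·(0.25) + (2.25)·(2.25) + (-3.75)·(-3.75) + (1.25)·(1.25)) / 3 = 20.75/3 = 6.9167
  S = [[10, 4],
 [4, 6.9167]].

Step 3 — invert S. det(S) = 10·6.9167 - (4)² = 53.1667.
  S^{-1} = (1/det) · [[d, -b], [-b, a]] = [[0.1301, -0.0752],
 [-0.0752, 0.1881]].

Step 4 — quadratic form (x̄ - mu_0)^T · S^{-1} · (x̄ - mu_0):
  S^{-1} · (x̄ - mu_0) = (-0.5423, 0.8558),
  (x̄ - mu_0)^T · [...] = (-2)·(-0.5423) + (3.75)·(0.8558) = 4.2939.

Step 5 — scale by n: T² = 4 · 4.2939 = 17.1755.

T² ≈ 17.1755


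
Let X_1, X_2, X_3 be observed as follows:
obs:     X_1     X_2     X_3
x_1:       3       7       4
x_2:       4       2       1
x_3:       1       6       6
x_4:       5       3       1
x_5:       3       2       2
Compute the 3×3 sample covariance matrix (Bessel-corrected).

Step 1 — column means:
  mean(X_1) = (3 + 4 + 1 + 5 + 3) / 5 = 16/5 = 3.2
  mean(X_2) = (7 + 2 + 6 + 3 + 2) / 5 = 20/5 = 4
  mean(X_3) = (4 + 1 + 6 + 1 + 2) / 5 = 14/5 = 2.8

Step 2 — sample covariance S[i,j] = (1/(n-1)) · Σ_k (x_{k,i} - mean_i) · (x_{k,j} - mean_j), with n-1 = 4.
  S[X_1,X_1] = ((-0.2)·(-0.2) + (0.8)·(0.8) + (-2.2)·(-2.2) + (1.8)·(1.8) + (-0.2)·(-0.2)) / 4 = 8.8/4 = 2.2
  S[X_1,X_2] = ((-0.2)·(3) + (0.8)·(-2) + (-2.2)·(2) + (1.8)·(-1) + (-0.2)·(-2)) / 4 = -8/4 = -2
  S[X_1,X_3] = ((-0.2)·(1.2) + (0.8)·(-1.8) + (-2.2)·(3.2) + (1.8)·(-1.8) + (-0.2)·(-0.8)) / 4 = -11.8/4 = -2.95
  S[X_2,X_2] = ((3)·(3) + (-2)·(-2) + (2)·(2) + (-1)·(-1) + (-2)·(-2)) / 4 = 22/4 = 5.5
  S[X_2,X_3] = ((3)·(1.2) + (-2)·(-1.8) + (2)·(3.2) + (-1)·(-1.8) + (-2)·(-0.8)) / 4 = 17/4 = 4.25
  S[X_3,X_3] = ((1.2)·(1.2) + (-1.8)·(-1.8) + (3.2)·(3.2) + (-1.8)·(-1.8) + (-0.8)·(-0.8)) / 4 = 18.8/4 = 4.7

S is symmetric (S[j,i] = S[i,j]). Assembling:

S = [[2.2, -2, -2.95],
 [-2, 5.5, 4.25],
 [-2.95, 4.25, 4.7]]


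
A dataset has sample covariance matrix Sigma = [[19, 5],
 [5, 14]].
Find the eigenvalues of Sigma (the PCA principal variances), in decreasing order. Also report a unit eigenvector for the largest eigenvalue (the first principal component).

Step 1 — characteristic polynomial of 2×2 Sigma:
  det(Sigma - λI) = λ² - trace · λ + det = 0.
  trace = 19 + 14 = 33, det = 19·14 - (5)² = 241.
Step 2 — discriminant:
  Δ = trace² - 4·det = 1089 - 964 = 125.
Step 3 — eigenvalues:
  λ = (trace ± √Δ)/2 = (33 ± 11.1803)/2,
  λ_1 = 22.0902,  λ_2 = 10.9098.

Step 4 — unit eigenvector for λ_1: solve (Sigma - λ_1 I)v = 0. First row:
  (19 - 22.0902)·v_x + (5)·v_y = 0, i.e. (-3.0902)·v_x + (5)·v_y = 0,
  so v ∝ (b, λ_1 - a) = (5, 3.0902) = u.
  ||u|| = √((5)² + (3.0902)²) = √(34.5492) ≈ 5.8779,
  v_1 = u/||u|| ≈ (0.8507, 0.5257) (||v_1|| = 1).

λ_1 = 22.0902,  λ_2 = 10.9098;  v_1 ≈ (0.8507, 0.5257)


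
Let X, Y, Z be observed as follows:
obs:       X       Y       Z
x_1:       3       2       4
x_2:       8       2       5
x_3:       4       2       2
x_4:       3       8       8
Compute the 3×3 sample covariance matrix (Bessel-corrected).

Step 1 — column means:
  mean(X) = (3 + 8 + 4 + 3) / 4 = 18/4 = 4.5
  mean(Y) = (2 + 2 + 2 + 8) / 4 = 14/4 = 3.5
  mean(Z) = (4 + 5 + 2 + 8) / 4 = 19/4 = 4.75

Step 2 — sample covariance S[i,j] = (1/(n-1)) · Σ_k (x_{k,i} - mean_i) · (x_{k,j} - mean_j), with n-1 = 3.
  S[X,X] = ((-1.5)·(-1.5) + (3.5)·(3.5) + (-0.5)·(-0.5) + (-1.5)·(-1.5)) / 3 = 17/3 = 5.6667
  S[X,Y] = ((-1.5)·(-1.5) + (3.5)·(-1.5) + (-0.5)·(-1.5) + (-1.5)·(4.5)) / 3 = -9/3 = -3
  S[X,Z] = ((-1.5)·(-0.75) + (3.5)·(0.25) + (-0.5)·(-2.75) + (-1.5)·(3.25)) / 3 = -1.5/3 = -0.5
  S[Y,Y] = ((-1.5)·(-1.5) + (-1.5)·(-1.5) + (-1.5)·(-1.5) + (4.5)·(4.5)) / 3 = 27/3 = 9
  S[Y,Z] = ((-1.5)·(-0.75) + (-1.5)·(0.25) + (-1.5)·(-2.75) + (4.5)·(3.25)) / 3 = 19.5/3 = 6.5
  S[Z,Z] = ((-0.75)·(-0.75) + (0.25)·(0.25) + (-2.75)·(-2.75) + (3.25)·(3.25)) / 3 = 18.75/3 = 6.25

S is symmetric (S[j,i] = S[i,j]). Assembling:

S = [[5.6667, -3, -0.5],
 [-3, 9, 6.5],
 [-0.5, 6.5, 6.25]]


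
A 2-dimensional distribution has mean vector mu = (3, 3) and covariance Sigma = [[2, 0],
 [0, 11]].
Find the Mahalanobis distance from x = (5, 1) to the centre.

Step 1 — centre the observation: (x - mu) = (2, -2).

Step 2 — invert Sigma. det(Sigma) = 2·11 - (0)² = 22.
  Sigma^{-1} = (1/det) · [[d, -b], [-b, a]] = [[0.5, 0],
 [0, 0.0909]].

Step 3 — form the quadratic (x - mu)^T · Sigma^{-1} · (x - mu):
  Sigma^{-1} · (x - mu) = (1, -0.1818).
  (x - mu)^T · [Sigma^{-1} · (x - mu)] = (2)·(1) + (-2)·(-0.1818) = 2.3636.

Step 4 — take square root: d = √(2.3636) ≈ 1.5374.

d(x, mu) = √(2.3636) ≈ 1.5374


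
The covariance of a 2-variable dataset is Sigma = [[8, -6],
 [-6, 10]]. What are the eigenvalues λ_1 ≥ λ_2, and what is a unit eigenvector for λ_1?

Step 1 — characteristic polynomial of 2×2 Sigma:
  det(Sigma - λI) = λ² - trace · λ + det = 0.
  trace = 8 + 10 = 18, det = 8·10 - (-6)² = 44.
Step 2 — discriminant:
  Δ = trace² - 4·det = 324 - 176 = 148.
Step 3 — eigenvalues:
  λ = (trace ± √Δ)/2 = (18 ± 12.1655)/2,
  λ_1 = 15.0828,  λ_2 = 2.9172.

Step 4 — unit eigenvector for λ_1: solve (Sigma - λ_1 I)v = 0. First row:
  (8 - 15.0828)·v_x + (-6)·v_y = 0, i.e. (-7.0828)·v_x + (-6)·v_y = 0,
  so v ∝ (b, λ_1 - a) = (-6, 7.0828); multiply by -1 so the first entry is positive: u = (6, -7.0828).
  ||u|| = √((6)² + (-7.0828)²) = √(86.1655) ≈ 9.2825,
  v_1 = u/||u|| ≈ (0.6464, -0.763) (||v_1|| = 1).

λ_1 = 15.0828,  λ_2 = 2.9172;  v_1 ≈ (0.6464, -0.763)


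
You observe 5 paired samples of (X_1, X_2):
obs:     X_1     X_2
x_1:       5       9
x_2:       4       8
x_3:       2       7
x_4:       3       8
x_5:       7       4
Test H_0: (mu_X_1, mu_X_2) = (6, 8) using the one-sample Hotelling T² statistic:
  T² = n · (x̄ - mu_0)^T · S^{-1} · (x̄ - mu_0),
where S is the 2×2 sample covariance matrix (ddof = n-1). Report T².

Step 1 — sample mean vector:
  mean(X_1) = (5 + 4 + 2 + 3 + 7) / 5 = 21/5 = 4.2
  mean(X_2) = (9 + 8 + 7 + 8 + 4) / 5 = 36/5 = 7.2
  x̄ = (4.2, 7.2),  deviation x̄ - mu_0 = (4.2, 7.2) - (6, 8) = (-1.8, -0.8).

Step 2 — sample covariance matrix, S[i,j] = (1/(n-1)) · Σ_k (x_{k,i} - mean_i) · (x_{k,j} - mean_j), divisor n-1 = 4:
  S[X_1,X_1] = ((0.8)·(0.8) + (-0.2)·(-0.2) + (-2.2)·(-2.2) + (-1.2)·(-1.2) + (2.8)·(2.8)) / 4 = 14.8/4 = 3.7
  S[X_1,X_2] = ((0.8)·(1.8) + (-0.2)·(0.8) + (-2.2)·(-0.2) + (-1.2)·(0.8) + (2.8)·(-3.2)) / 4 = -8.2/4 = -2.05
  S[X_2,X_2] = ((1.8)·(1.8) + (0.8)·(0.8) + (-0.2)·(-0.2) + (0.8)·(0.8) + (-3.2)·(-3.2)) / 4 = 14.8/4 = 3.7
  S = [[3.7, -2.05],
 [-2.05, 3.7]].

Step 3 — invert S. det(S) = 3.7·3.7 - (-2.05)² = 9.4875.
  S^{-1} = (1/det) · [[d, -b], [-b, a]] = [[0.39, 0.2161],
 [0.2161, 0.39]].

Step 4 — quadratic form (x̄ - mu_0)^T · S^{-1} · (x̄ - mu_0):
  S^{-1} · (x̄ - mu_0) = (-0.8748, -0.7009),
  (x̄ - mu_0)^T · [...] = (-1.8)·(-0.8748) + (-0.8)·(-0.7009) = 2.1354.

Step 5 — scale by n: T² = 5 · 2.1354 = 10.6772.

T² ≈ 10.6772


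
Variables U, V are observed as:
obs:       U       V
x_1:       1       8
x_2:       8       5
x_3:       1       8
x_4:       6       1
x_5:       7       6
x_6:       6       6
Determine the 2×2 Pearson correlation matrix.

Step 1 — column means:
  mean(U) = (1 + 8 + 1 + 6 + 7 + 6) / 6 = 29/6 = 4.8333
  mean(V) = (8 + 5 + 8 + 1 + 6 + 6) / 6 = 34/6 = 5.6667

Step 2 — sample variances and covariances s[i,j] = (1/(n-1)) · Σ_k (x_{k,i} - mean_i) · (x_{k,j} - mean_j), with n-1 = 5:
  s[U,U] = ((-3.8333)·(-3.8333) + (3.1667)·(3.1667) + (-3.8333)·(-3.8333) + (1.1667)·(1.1667) + (2.1667)·(2.1667) + (1.1667)·(1.1667)) / 5 = 46.8333/5 = 9.3667
  s[U,V] = ((-3.8333)·(2.3333) + (3.1667)·(-0.6667) + (-3.8333)·(2.3333) + (1.1667)·(-4.6667) + (2.1667)·(0.3333) + (1.1667)·(0.3333)) / 5 = -24.3333/5 = -4.8667
  s[V,V] = ((2.3333)·(2.3333) + (-0.6667)·(-0.6667) + (2.3333)·(2.3333) + (-4.6667)·(-4.6667) + (0.3333)·(0.3333) + (0.3333)·(0.3333)) / 5 = 33.3333/5 = 6.6667
  Sample standard deviations s_i = √(s[i,i]):
  s(U) = √(9.3667) = 3.0605
  s(V) = √(6.6667) = 2.582

Step 3 — r_{ij} = s_{ij} / (s_i · s_j):
  r[U,U] = 1 (diagonal).
  r[U,V] = -4.8667 / (3.0605 · 2.582) = -4.8667 / 7.9022 = -0.6159
  r[V,V] = 1 (diagonal).

R is symmetric with unit diagonal. Assembling:

R = [[1, -0.6159],
 [-0.6159, 1]]


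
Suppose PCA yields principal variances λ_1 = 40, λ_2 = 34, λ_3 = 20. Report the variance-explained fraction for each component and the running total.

Step 1 — total variance = trace(Sigma) = Σ λ_i = 40 + 34 + 20 = 94.

Step 2 — fraction explained by component i = λ_i / Σ λ:
  PC1: 40/94 = 0.4255
  PC2: 34/94 = 0.3617
  PC3: 20/94 = 0.2128

Step 3 — cumulative fraction after k components = (λ_1 + ... + λ_k) / Σ λ:
  k = 1: 40/94 = 0.4255
  k = 2: (40 + 34)/94 = 74/94 = 0.7872
  k = 3: (40 + 34 + 20)/94 = 94/94 = 1

Summary (fraction, with percent):

explained: PC1 0.4255 (42.55%), PC2 0.3617 (36.17%), PC3 0.2128 (21.28%);  cumulative: 0.4255, 0.7872, 1


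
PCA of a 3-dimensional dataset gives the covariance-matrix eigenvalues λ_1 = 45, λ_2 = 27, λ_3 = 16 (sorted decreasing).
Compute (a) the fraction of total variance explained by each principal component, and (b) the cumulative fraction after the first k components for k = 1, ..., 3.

Step 1 — total variance = trace(Sigma) = Σ λ_i = 45 + 27 + 16 = 88.

Step 2 — fraction explained by component i = λ_i / Σ λ:
  PC1: 45/88 = 0.5114
  PC2: 27/88 = 0.3068
  PC3: 16/88 = 0.1818

Step 3 — cumulative fraction after k components = (λ_1 + ... + λ_k) / Σ λ:
  k = 1: 45/88 = 0.5114
  k = 2: (45 + 27)/88 = 72/88 = 0.8182
  k = 3: (45 + 27 + 16)/88 = 88/88 = 1

Summary (fraction, with percent):

explained: PC1 0.5114 (51.14%), PC2 0.3068 (30.68%), PC3 0.1818 (18.18%);  cumulative: 0.5114, 0.8182, 1


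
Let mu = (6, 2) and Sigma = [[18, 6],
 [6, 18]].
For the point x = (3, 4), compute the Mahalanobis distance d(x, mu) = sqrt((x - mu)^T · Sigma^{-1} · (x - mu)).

Step 1 — centre the observation: (x - mu) = (-3, 2).

Step 2 — invert Sigma. det(Sigma) = 18·18 - (6)² = 288.
  Sigma^{-1} = (1/det) · [[d, -b], [-b, a]] = [[0.0625, -0.0208],
 [-0.0208, 0.0625]].

Step 3 — form the quadratic (x - mu)^T · Sigma^{-1} · (x - mu):
  Sigma^{-1} · (x - mu) = (-0.2292, 0.1875).
  (x - mu)^T · [Sigma^{-1} · (x - mu)] = (-3)·(-0.2292) + (2)·(0.1875) = 1.0625.

Step 4 — take square root: d = √(1.0625) ≈ 1.0308.

d(x, mu) = √(1.0625) ≈ 1.0308


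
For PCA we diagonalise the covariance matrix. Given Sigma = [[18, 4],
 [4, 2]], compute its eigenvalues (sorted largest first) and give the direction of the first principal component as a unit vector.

Step 1 — characteristic polynomial of 2×2 Sigma:
  det(Sigma - λI) = λ² - trace · λ + det = 0.
  trace = 18 + 2 = 20, det = 18·2 - (4)² = 20.
Step 2 — discriminant:
  Δ = trace² - 4·det = 400 - 80 = 320.
Step 3 — eigenvalues:
  λ = (trace ± √Δ)/2 = (20 ± 17.8885)/2,
  λ_1 = 18.9443,  λ_2 = 1.0557.

Step 4 — unit eigenvector for λ_1: solve (Sigma - λ_1 I)v = 0. First row:
  (18 - 18.9443)·v_x + (4)·v_y = 0, i.e. (-0.9443)·v_x + (4)·v_y = 0,
  so v ∝ (b, λ_1 - a) = (4, 0.9443) = u.
  ||u|| = √((4)² + (0.9443)²) = √(16.8916) ≈ 4.1099,
  v_1 = u/||u|| ≈ (0.9732, 0.2298) (||v_1|| = 1).

λ_1 = 18.9443,  λ_2 = 1.0557;  v_1 ≈ (0.9732, 0.2298)


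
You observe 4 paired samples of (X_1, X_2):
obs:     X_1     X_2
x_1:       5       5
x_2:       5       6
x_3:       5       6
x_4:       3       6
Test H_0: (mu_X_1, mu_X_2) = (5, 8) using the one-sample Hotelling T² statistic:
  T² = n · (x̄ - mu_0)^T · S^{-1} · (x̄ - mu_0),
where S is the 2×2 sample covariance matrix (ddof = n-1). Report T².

Step 1 — sample mean vector:
  mean(X_1) = (5 + 5 + 5 + 3) / 4 = 18/4 = 4.5
  mean(X_2) = (5 + 6 + 6 + 6) / 4 = 23/4 = 5.75
  x̄ = (4.5, 5.75),  deviation x̄ - mu_0 = (4.5, 5.75) - (5, 8) = (-0.5, -2.25).

Step 2 — sample covariance matrix, S[i,j] = (1/(n-1)) · Σ_k (x_{k,i} - mean_i) · (x_{k,j} - mean_j), divisor n-1 = 3:
  S[X_1,X_1] = ((0.5)·(0.5) + (0.5)·(0.5) + (0.5)·(0.5) + (-1.5)·(-1.5)) / 3 = 3/3 = 1
  S[X_1,X_2] = ((0.5)·(-0.75) + (0.5)·(0.25) + (0.5)·(0.25) + (-1.5)·(0.25)) / 3 = -0.5/3 = -0.1667
  S[X_2,X_2] = ((-0.75)·(-0.75) + (0.25)·(0.25) + (0.25)·(0.25) + (0.25)·(0.25)) / 3 = 0.75/3 = 0.25
  S = [[1, -0.1667],
 [-0.1667, 0.25]].

Step 3 — invert S. det(S) = 1·0.25 - (-0.1667)² = 0.2222.
  S^{-1} = (1/det) · [[d, -b], [-b, a]] = [[1.125, 0.75],
 [0.75, 4.5]].

Step 4 — quadratic form (x̄ - mu_0)^T · S^{-1} · (x̄ - mu_0):
  S^{-1} · (x̄ - mu_0) = (-2.25, -10.5),
  (x̄ - mu_0)^T · [...] = (-0.5)·(-2.25) + (-2.25)·(-10.5) = 24.75.

Step 5 — scale by n: T² = 4 · 24.75 = 99.

T² ≈ 99


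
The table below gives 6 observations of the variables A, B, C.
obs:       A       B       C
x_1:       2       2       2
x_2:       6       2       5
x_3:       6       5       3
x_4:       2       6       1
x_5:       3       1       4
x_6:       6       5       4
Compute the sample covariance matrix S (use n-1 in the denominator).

Step 1 — column means:
  mean(A) = (2 + 6 + 6 + 2 + 3 + 6) / 6 = 25/6 = 4.1667
  mean(B) = (2 + 2 + 5 + 6 + 1 + 5) / 6 = 21/6 = 3.5
  mean(C) = (2 + 5 + 3 + 1 + 4 + 4) / 6 = 19/6 = 3.1667

Step 2 — sample covariance S[i,j] = (1/(n-1)) · Σ_k (x_{k,i} - mean_i) · (x_{k,j} - mean_j), with n-1 = 5.
  S[A,A] = ((-2.1667)·(-2.1667) + (1.8333)·(1.8333) + (1.8333)·(1.8333) + (-2.1667)·(-2.1667) + (-1.1667)·(-1.1667) + (1.8333)·(1.8333)) / 5 = 20.8333/5 = 4.1667
  S[A,B] = ((-2.1667)·(-1.5) + (1.8333)·(-1.5) + (1.8333)·(1.5) + (-2.1667)·(2.5) + (-1.1667)·(-2.5) + (1.8333)·(1.5)) / 5 = 3.5/5 = 0.7
  S[A,C] = ((-2.1667)·(-1.1667) + (1.8333)·(1.8333) + (1.8333)·(-0.1667) + (-2.1667)·(-2.1667) + (-1.1667)·(0.8333) + (1.8333)·(0.8333)) / 5 = 10.8333/5 = 2.1667
  S[B,B] = ((-1.5)·(-1.5) + (-1.5)·(-1.5) + (1.5)·(1.5) + (2.5)·(2.5) + (-2.5)·(-2.5) + (1.5)·(1.5)) / 5 = 21.5/5 = 4.3
  S[B,C] = ((-1.5)·(-1.1667) + (-1.5)·(1.8333) + (1.5)·(-0.1667) + (2.5)·(-2.1667) + (-2.5)·(0.8333) + (1.5)·(0.8333)) / 5 = -7.5/5 = -1.5
  S[C,C] = ((-1.1667)·(-1.1667) + (1.8333)·(1.8333) + (-0.1667)·(-0.1667) + (-2.1667)·(-2.1667) + (0.8333)·(0.8333) + (0.8333)·(0.8333)) / 5 = 10.8333/5 = 2.1667

S is symmetric (S[j,i] = S[i,j]). Assembling:

S = [[4.1667, 0.7, 2.1667],
 [0.7, 4.3, -1.5],
 [2.1667, -1.5, 2.1667]]


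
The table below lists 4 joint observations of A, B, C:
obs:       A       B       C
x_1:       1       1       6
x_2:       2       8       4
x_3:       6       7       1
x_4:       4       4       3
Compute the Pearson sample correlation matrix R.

Step 1 — column means:
  mean(A) = (1 + 2 + 6 + 4) / 4 = 13/4 = 3.25
  mean(B) = (1 + 8 + 7 + 4) / 4 = 20/4 = 5
  mean(C) = (6 + 4 + 1 + 3) / 4 = 14/4 = 3.5

Step 2 — sample variances and covariances s[i,j] = (1/(n-1)) · Σ_k (x_{k,i} - mean_i) · (x_{k,j} - mean_j), with n-1 = 3:
  s[A,A] = ((-2.25)·(-2.25) + (-1.25)·(-1.25) + (2.75)·(2.75) + (0.75)·(0.75)) / 3 = 14.75/3 = 4.9167
  s[A,B] = ((-2.25)·(-4) + (-1.25)·(3) + (2.75)·(2) + (0.75)·(-1)) / 3 = 10/3 = 3.3333
  s[A,C] = ((-2.25)·(2.5) + (-1.25)·(0.5) + (2.75)·(-2.5) + (0.75)·(-0.5)) / 3 = -13.5/3 = -4.5
  s[B,B] = ((-4)·(-4) + (3)·(3) + (2)·(2) + (-1)·(-1)) / 3 = 30/3 = 10
  s[B,C] = ((-4)·(2.5) + (3)·(0.5) + (2)·(-2.5) + (-1)·(-0.5)) / 3 = -13/3 = -4.3333
  s[C,C] = ((2.5)·(2.5) + (0.5)·(0.5) + (-2.5)·(-2.5) + (-0.5)·(-0.5)) / 3 = 13/3 = 4.3333
  Sample standard deviations s_i = √(s[i,i]):
  s(A) = √(4.9167) = 2.2174
  s(B) = √(10) = 3.1623
  s(C) = √(4.3333) = 2.0817

Step 3 — r_{ij} = s_{ij} / (s_i · s_j):
  r[A,A] = 1 (diagonal).
  r[A,B] = 3.3333 / (2.2174 · 3.1623) = 3.3333 / 7.0119 = 0.4754
  r[A,C] = -4.5 / (2.2174 · 2.0817) = -4.5 / 4.6158 = -0.9749
  r[B,B] = 1 (diagonal).
  r[B,C] = -4.3333 / (3.1623 · 2.0817) = -4.3333 / 6.5828 = -0.6583
  r[C,C] = 1 (diagonal).

R is symmetric with unit diagonal. Assembling:

R = [[1, 0.4754, -0.9749],
 [0.4754, 1, -0.6583],
 [-0.9749, -0.6583, 1]]


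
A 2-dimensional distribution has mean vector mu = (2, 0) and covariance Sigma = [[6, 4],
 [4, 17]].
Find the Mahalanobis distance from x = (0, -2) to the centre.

Step 1 — centre the observation: (x - mu) = (-2, -2).

Step 2 — invert Sigma. det(Sigma) = 6·17 - (4)² = 86.
  Sigma^{-1} = (1/det) · [[d, -b], [-b, a]] = [[0.1977, -0.0465],
 [-0.0465, 0.0698]].

Step 3 — form the quadratic (x - mu)^T · Sigma^{-1} · (x - mu):
  Sigma^{-1} · (x - mu) = (-0.3023, -0.0465).
  (x - mu)^T · [Sigma^{-1} · (x - mu)] = (-2)·(-0.3023) + (-2)·(-0.0465) = 0.6977.

Step 4 — take square root: d = √(0.6977) ≈ 0.8353.

d(x, mu) = √(0.6977) ≈ 0.8353


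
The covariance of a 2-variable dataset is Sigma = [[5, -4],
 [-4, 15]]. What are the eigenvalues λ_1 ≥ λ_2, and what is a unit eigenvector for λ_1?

Step 1 — characteristic polynomial of 2×2 Sigma:
  det(Sigma - λI) = λ² - trace · λ + det = 0.
  trace = 5 + 15 = 20, det = 5·15 - (-4)² = 59.
Step 2 — discriminant:
  Δ = trace² - 4·det = 400 - 236 = 164.
Step 3 — eigenvalues:
  λ = (trace ± √Δ)/2 = (20 ± 12.8062)/2,
  λ_1 = 16.4031,  λ_2 = 3.5969.

Step 4 — unit eigenvector for λ_1: solve (Sigma - λ_1 I)v = 0. First row:
  (5 - 16.4031)·v_x + (-4)·v_y = 0, i.e. (-11.4031)·v_x + (-4)·v_y = 0,
  so v ∝ (b, λ_1 - a) = (-4, 11.4031); multiply by -1 so the first entry is positive: u = (4, -11.4031).
  ||u|| = √((4)² + (-11.4031)²) = √(146.0312) ≈ 12.0843,
  v_1 = u/||u|| ≈ (0.331, -0.9436) (||v_1|| = 1).

λ_1 = 16.4031,  λ_2 = 3.5969;  v_1 ≈ (0.331, -0.9436)


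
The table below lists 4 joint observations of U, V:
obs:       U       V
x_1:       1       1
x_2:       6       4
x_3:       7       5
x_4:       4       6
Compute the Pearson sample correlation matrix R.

Step 1 — column means:
  mean(U) = (1 + 6 + 7 + 4) / 4 = 18/4 = 4.5
  mean(V) = (1 + 4 + 5 + 6) / 4 = 16/4 = 4

Step 2 — sample variances and covariances s[i,j] = (1/(n-1)) · Σ_k (x_{k,i} - mean_i) · (x_{k,j} - mean_j), with n-1 = 3:
  s[U,U] = ((-3.5)·(-3.5) + (1.5)·(1.5) + (2.5)·(2.5) + (-0.5)·(-0.5)) / 3 = 21/3 = 7
  s[U,V] = ((-3.5)·(-3) + (1.5)·(0) + (2.5)·(1) + (-0.5)·(2)) / 3 = 12/3 = 4
  s[V,V] = ((-3)·(-3) + (0)·(0) + (1)·(1) + (2)·(2)) / 3 = 14/3 = 4.6667
  Sample standard deviations s_i = √(s[i,i]):
  s(U) = √(7) = 2.6458
  s(V) = √(4.6667) = 2.1602

Step 3 — r_{ij} = s_{ij} / (s_i · s_j):
  r[U,U] = 1 (diagonal).
  r[U,V] = 4 / (2.6458 · 2.1602) = 4 / 5.7155 = 0.6999
  r[V,V] = 1 (diagonal).

R is symmetric with unit diagonal. Assembling:

R = [[1, 0.6999],
 [0.6999, 1]]


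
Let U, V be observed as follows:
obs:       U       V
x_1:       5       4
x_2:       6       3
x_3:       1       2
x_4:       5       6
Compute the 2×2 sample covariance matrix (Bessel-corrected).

Step 1 — column means:
  mean(U) = (5 + 6 + 1 + 5) / 4 = 17/4 = 4.25
  mean(V) = (4 + 3 + 2 + 6) / 4 = 15/4 = 3.75

Step 2 — sample covariance S[i,j] = (1/(n-1)) · Σ_k (x_{k,i} - mean_i) · (x_{k,j} - mean_j), with n-1 = 3.
  S[U,U] = ((0.75)·(0.75) + (1.75)·(1.75) + (-3.25)·(-3.25) + (0.75)·(0.75)) / 3 = 14.75/3 = 4.9167
  S[U,V] = ((0.75)·(0.25) + (1.75)·(-0.75) + (-3.25)·(-1.75) + (0.75)·(2.25)) / 3 = 6.25/3 = 2.0833
  S[V,V] = ((0.25)·(0.25) + (-0.75)·(-0.75) + (-1.75)·(-1.75) + (2.25)·(2.25)) / 3 = 8.75/3 = 2.9167

S is symmetric (S[j,i] = S[i,j]). Assembling:

S = [[4.9167, 2.0833],
 [2.0833, 2.9167]]


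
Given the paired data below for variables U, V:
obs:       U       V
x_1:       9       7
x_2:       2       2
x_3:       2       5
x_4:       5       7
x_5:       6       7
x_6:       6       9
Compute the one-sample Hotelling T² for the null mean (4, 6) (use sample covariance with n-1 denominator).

Step 1 — sample mean vector:
  mean(U) = (9 + 2 + 2 + 5 + 6 + 6) / 6 = 30/6 = 5
  mean(V) = (7 + 2 + 5 + 7 + 7 + 9) / 6 = 37/6 = 6.1667
  x̄ = (5, 6.1667),  deviation x̄ - mu_0 = (5, 6.1667) - (4, 6) = (1, 0.1667).

Step 2 — sample covariance matrix, S[i,j] = (1/(n-1)) · Σ_k (x_{k,i} - mean_i) · (x_{k,j} - mean_j), divisor n-1 = 5:
  S[U,U] = ((4)·(4) + (-3)·(-3) + (-3)·(-3) + (0)·(0) + (1)·(1) + (1)·(1)) / 5 = 36/5 = 7.2
  S[U,V] = ((4)·(0.8333) + (-3)·(-4.1667) + (-3)·(-1.1667) + (0)·(0.8333) + (1)·(0.8333) + (1)·(2.8333)) / 5 = 23/5 = 4.6
  S[V,V] = ((0.8333)·(0.8333) + (-4.1667)·(-4.1667) + (-1.1667)·(-1.1667) + (0.8333)·(0.8333) + (0.8333)·(0.8333) + (2.8333)·(2.8333)) / 5 = 28.8333/5 = 5.7667
  S = [[7.2, 4.6],
 [4.6, 5.7667]].

Step 3 — invert S. det(S) = 7.2·5.7667 - (4.6)² = 20.36.
  S^{-1} = (1/det) · [[d, -b], [-b, a]] = [[0.2832, -0.2259],
 [-0.2259, 0.3536]].

Step 4 — quadratic form (x̄ - mu_0)^T · S^{-1} · (x̄ - mu_0):
  S^{-1} · (x̄ - mu_0) = (0.2456, -0.167),
  (x̄ - mu_0)^T · [...] = (1)·(0.2456) + (0.1667)·(-0.167) = 0.2177.

Step 5 — scale by n: T² = 6 · 0.2177 = 1.3065.

T² ≈ 1.3065


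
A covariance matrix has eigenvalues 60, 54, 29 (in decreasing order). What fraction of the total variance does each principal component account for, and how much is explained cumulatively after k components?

Step 1 — total variance = trace(Sigma) = Σ λ_i = 60 + 54 + 29 = 143.

Step 2 — fraction explained by component i = λ_i / Σ λ:
  PC1: 60/143 = 0.4196
  PC2: 54/143 = 0.3776
  PC3: 29/143 = 0.2028

Step 3 — cumulative fraction after k components = (λ_1 + ... + λ_k) / Σ λ:
  k = 1: 60/143 = 0.4196
  k = 2: (60 + 54)/143 = 114/143 = 0.7972
  k = 3: (60 + 54 + 29)/143 = 143/143 = 1

Summary (fraction, with percent):

explained: PC1 0.4196 (41.96%), PC2 0.3776 (37.76%), PC3 0.2028 (20.28%);  cumulative: 0.4196, 0.7972, 1


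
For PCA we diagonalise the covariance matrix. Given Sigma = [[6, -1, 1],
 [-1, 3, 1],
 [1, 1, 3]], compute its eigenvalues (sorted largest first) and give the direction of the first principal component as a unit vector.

Step 1 — characteristic polynomial p(λ) = det(λI - Sigma) = λ³ - tr·λ² + c_1·λ - det, where tr = trace, c_1 = sum of the principal 2×2 minors, det = det(Sigma):
  tr = 6 + 3 + 3 = 12,
  c_1 = (6·3 - (-1)²) + (6·3 - (1)²) + (3·3 - (1)²) = 17 + 17 + 8 = 42,
  det = 6·(3·3 - (1)²) - (-1)·((-1)·3 - (1)·(1)) + (1)·((-1)·(1) - 3·(1)) = 6·(8) - (-1)·(-4) + (1)·(-4) = 40.
  So p(λ) = λ³ - 12λ² + 42λ - 40.
Step 2 — look for an integer root (rational root theorem: any rational root is an integer divisor of 40). Testing λ = 4:
  p(4) = 64 - 192 + 168 - 40 = 0  ✓
  Dividing out (λ - 4): p(λ) = (λ - 4)(λ² - 8λ + 10).
Step 3 — remaining eigenvalues from the quadratic λ² - 8λ + 10 = 0:
  Δ = 8² - 4·10 = 64 - 40 = 24,  λ = (8 ± √24)/2 = (8 ± 4.899)/2 ≈ 6.4495 or 1.5505.
  Sorted: λ_1 = 6.4495,  λ_2 = 4,  λ_3 = 1.5505  (check: sum = 12 = tr ✓).

Step 4 — unit eigenvector for λ_1 ≈ 6.4495: v spans the null space of (Sigma - λ_1 I), whose rows are
  r_1 = (-0.4495, -1, 1),  r_2 = (-1, -3.4495, 1),  r_3 = (1, 1, -3.4495).
  v is orthogonal to every row, so take v ∝ r_1 × r_2 = ((-1)·(1) - (1)·(-3.4495), (1)·(-1) - (-0.4495)·(1), (-0.4495)·(-3.4495) - (-1)·(-1)) ≈ (2.4495, -0.5505, 0.5505).
  Let u = (2.4495, -0.5505, 0.5505).
  ||u|| = √((2.4495)² + (-0.5505)² + (0.5505)²) = √(6.6061) ≈ 2.5702,  v_1 = u/||u|| ≈ (0.953, -0.2142, 0.2142) (||v_1|| = 1).

λ_1 = 6.4495,  λ_2 = 4,  λ_3 = 1.5505;  v_1 ≈ (0.953, -0.2142, 0.2142)
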